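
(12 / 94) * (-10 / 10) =-6 / 47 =-0.13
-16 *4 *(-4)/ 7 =256/ 7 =36.57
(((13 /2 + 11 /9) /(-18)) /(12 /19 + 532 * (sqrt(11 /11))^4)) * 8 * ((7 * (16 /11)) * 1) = -73948 /1127115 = -0.07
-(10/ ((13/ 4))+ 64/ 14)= -696/ 91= -7.65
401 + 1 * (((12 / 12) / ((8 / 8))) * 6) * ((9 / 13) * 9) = 5699 / 13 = 438.38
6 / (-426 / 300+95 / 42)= 1575 / 221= 7.13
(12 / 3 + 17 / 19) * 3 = 279 / 19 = 14.68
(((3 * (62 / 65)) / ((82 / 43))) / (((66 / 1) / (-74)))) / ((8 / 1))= -49321 / 234520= -0.21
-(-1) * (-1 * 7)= -7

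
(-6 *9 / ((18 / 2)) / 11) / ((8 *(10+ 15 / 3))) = -1 / 220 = -0.00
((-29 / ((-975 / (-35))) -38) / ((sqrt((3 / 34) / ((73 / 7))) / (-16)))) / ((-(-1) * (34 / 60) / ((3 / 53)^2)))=730848 * sqrt(52122) / 4345523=38.40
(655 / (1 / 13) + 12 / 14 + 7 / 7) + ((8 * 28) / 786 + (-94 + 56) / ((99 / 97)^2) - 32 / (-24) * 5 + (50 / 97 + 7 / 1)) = 7405712913737 / 871789149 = 8494.84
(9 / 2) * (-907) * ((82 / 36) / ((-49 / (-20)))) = -185935 / 49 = -3794.59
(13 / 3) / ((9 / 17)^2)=3757 / 243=15.46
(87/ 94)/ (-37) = -87/ 3478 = -0.03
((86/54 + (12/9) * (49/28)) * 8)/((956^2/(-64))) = -3392/1542267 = -0.00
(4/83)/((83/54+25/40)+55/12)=864/120931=0.01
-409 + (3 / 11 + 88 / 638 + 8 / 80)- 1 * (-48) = -1149961 / 3190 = -360.49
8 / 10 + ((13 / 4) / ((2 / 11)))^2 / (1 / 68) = 1738229 / 80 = 21727.86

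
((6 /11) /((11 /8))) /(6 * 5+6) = 4 /363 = 0.01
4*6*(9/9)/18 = 4/3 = 1.33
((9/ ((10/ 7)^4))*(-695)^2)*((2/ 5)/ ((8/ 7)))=365319.05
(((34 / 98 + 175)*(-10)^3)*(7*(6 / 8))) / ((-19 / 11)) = 70884000 / 133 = 532962.41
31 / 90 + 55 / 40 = 619 / 360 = 1.72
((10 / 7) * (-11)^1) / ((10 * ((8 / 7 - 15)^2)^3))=-184877 / 832972004929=-0.00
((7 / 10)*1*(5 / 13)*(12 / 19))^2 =1764 / 61009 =0.03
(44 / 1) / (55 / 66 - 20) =-264 / 115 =-2.30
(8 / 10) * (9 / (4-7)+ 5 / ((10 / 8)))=4 / 5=0.80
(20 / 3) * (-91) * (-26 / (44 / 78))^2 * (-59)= 9200640540 / 121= 76038351.57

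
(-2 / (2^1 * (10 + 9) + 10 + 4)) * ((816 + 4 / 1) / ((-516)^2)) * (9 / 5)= -41 / 192296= -0.00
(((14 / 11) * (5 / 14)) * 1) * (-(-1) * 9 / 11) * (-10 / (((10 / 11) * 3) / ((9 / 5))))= -27 / 11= -2.45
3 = 3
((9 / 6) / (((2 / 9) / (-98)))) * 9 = -11907 / 2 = -5953.50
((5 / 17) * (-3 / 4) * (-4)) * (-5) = -75 / 17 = -4.41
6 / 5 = 1.20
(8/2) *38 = 152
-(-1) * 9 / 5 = 9 / 5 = 1.80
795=795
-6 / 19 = -0.32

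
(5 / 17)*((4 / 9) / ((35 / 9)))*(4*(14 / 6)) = 16 / 51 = 0.31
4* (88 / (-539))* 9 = -288 / 49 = -5.88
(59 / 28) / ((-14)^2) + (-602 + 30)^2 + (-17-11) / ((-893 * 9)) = 14431123638151 / 44107056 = 327184.01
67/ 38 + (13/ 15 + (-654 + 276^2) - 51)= 75473.63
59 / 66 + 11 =785 / 66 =11.89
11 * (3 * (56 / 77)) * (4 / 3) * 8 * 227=58112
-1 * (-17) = 17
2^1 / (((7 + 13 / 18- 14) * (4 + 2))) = -6 / 113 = -0.05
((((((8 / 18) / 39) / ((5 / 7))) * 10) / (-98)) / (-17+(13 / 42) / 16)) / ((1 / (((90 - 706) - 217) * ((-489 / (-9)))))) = -17379712 / 4005261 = -4.34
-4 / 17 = -0.24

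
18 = 18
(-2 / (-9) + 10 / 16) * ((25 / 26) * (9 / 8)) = 0.92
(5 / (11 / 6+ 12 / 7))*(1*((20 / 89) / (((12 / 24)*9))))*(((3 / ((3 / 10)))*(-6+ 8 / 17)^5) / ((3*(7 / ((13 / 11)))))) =-381630091648000 / 1864043644023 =-204.73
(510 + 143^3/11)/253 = 266347/253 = 1052.75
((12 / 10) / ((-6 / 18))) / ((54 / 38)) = -38 / 15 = -2.53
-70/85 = -14/17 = -0.82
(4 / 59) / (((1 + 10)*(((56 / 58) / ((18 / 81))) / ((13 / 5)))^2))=142129 / 64397025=0.00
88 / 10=44 / 5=8.80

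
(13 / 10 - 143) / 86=-1417 / 860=-1.65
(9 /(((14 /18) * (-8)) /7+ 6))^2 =6561 /2116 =3.10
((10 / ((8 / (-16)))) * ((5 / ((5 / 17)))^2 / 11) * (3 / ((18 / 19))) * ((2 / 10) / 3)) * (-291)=1065254 / 33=32280.42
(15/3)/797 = 5/797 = 0.01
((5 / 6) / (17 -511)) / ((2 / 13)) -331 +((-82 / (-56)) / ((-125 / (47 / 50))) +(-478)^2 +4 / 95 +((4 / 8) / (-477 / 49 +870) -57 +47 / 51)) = 271743101152618481 / 1191349162500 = 228096.94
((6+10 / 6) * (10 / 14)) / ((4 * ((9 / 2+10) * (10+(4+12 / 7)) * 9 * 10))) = 23 / 344520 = 0.00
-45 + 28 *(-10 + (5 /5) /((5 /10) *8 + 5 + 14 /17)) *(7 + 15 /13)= -5003799 /2171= -2304.84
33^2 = 1089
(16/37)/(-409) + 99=1498151/15133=99.00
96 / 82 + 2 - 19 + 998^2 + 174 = 40842649 / 41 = 996162.17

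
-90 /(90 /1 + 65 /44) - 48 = -39432 /805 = -48.98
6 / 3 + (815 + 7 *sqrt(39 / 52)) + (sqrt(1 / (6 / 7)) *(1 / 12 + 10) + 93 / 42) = 7 *sqrt(3) / 2 + 121 *sqrt(42) / 72 + 11469 / 14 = 836.17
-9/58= -0.16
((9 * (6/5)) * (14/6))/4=63/10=6.30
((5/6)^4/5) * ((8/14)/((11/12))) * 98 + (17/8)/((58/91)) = 1271459/137808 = 9.23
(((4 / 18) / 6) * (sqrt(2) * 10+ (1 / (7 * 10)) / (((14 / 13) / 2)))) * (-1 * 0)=0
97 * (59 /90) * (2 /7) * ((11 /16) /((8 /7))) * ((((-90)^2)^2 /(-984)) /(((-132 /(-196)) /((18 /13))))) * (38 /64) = -485524297125 /545792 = -889577.53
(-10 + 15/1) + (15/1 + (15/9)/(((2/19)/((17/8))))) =2575/48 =53.65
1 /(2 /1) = 1 /2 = 0.50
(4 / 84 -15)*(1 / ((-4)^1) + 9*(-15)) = 84937 / 42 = 2022.31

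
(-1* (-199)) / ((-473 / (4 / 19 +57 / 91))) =-0.35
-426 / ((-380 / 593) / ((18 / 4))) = 1136781 / 380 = 2991.53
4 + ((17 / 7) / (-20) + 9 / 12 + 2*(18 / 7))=342 / 35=9.77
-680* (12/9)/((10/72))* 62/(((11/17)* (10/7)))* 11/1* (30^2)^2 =-3901250304000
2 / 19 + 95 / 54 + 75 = 78863 / 1026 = 76.86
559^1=559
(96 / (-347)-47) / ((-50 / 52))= 49.17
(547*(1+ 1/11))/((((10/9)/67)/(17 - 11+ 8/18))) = 12753852/55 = 231888.22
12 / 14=6 / 7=0.86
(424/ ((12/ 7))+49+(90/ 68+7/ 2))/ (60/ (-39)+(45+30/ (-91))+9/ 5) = 6988345/ 1042644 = 6.70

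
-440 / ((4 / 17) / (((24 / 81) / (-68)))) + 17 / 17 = 9.15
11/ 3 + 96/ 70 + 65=7354/ 105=70.04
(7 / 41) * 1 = 7 / 41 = 0.17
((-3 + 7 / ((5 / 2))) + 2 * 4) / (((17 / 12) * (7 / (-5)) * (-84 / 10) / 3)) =1170 / 833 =1.40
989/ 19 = 52.05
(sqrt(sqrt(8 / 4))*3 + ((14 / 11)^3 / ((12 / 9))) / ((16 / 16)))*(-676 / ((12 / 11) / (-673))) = 78023582 / 121 + 1251107*2^(1 / 4) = 2132648.34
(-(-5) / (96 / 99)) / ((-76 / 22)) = -1815 / 1216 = -1.49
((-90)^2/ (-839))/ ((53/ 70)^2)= -39690000/ 2356751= -16.84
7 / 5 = 1.40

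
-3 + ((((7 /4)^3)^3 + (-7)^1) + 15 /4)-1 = 38453063 /262144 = 146.69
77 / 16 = 4.81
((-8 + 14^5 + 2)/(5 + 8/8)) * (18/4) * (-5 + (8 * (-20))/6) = -12773177.50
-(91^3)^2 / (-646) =567869252041 / 646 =879054569.72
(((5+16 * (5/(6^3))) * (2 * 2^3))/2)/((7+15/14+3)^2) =45472/129735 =0.35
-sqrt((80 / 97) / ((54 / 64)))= -16*sqrt(2910) / 873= -0.99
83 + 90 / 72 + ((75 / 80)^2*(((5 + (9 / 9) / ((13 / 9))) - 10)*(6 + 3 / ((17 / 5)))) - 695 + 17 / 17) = -635.81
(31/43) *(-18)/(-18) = 31/43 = 0.72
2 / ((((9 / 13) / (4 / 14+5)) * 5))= 962 / 315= 3.05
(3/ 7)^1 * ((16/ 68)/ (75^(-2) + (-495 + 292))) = -33750/ 67941503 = -0.00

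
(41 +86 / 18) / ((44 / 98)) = 101.96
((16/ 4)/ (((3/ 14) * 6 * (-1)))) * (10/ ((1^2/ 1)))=-31.11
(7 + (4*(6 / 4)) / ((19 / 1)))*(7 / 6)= 973 / 114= 8.54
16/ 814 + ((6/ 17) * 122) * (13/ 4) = 968389/ 6919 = 139.96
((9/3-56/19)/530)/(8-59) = -1/513570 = -0.00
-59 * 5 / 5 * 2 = -118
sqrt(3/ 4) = sqrt(3)/ 2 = 0.87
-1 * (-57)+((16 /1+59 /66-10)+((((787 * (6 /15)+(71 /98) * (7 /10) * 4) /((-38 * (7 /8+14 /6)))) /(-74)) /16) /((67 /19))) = 10244963941 /160341720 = 63.89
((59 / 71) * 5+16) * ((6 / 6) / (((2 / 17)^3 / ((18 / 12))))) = 21091509 / 1136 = 18566.47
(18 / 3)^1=6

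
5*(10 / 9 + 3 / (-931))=46415 / 8379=5.54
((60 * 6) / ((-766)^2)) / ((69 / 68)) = 2040 / 3373847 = 0.00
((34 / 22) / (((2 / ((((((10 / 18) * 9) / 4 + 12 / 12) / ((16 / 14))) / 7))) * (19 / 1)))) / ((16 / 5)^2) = 3825 / 3424256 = 0.00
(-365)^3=-48627125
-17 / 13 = -1.31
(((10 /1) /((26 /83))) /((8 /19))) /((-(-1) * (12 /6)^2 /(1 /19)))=1.00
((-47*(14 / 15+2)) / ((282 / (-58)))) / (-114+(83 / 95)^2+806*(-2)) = -2303180 / 140132349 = -0.02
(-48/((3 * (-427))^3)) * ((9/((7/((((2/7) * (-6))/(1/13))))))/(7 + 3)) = -1248/19074348335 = -0.00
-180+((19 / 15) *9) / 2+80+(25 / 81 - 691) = -635843 / 810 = -784.99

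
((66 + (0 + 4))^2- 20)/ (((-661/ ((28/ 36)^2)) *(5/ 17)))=-813008/ 53541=-15.18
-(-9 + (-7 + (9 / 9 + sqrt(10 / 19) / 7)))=15 - sqrt(190) / 133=14.90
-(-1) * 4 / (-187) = -0.02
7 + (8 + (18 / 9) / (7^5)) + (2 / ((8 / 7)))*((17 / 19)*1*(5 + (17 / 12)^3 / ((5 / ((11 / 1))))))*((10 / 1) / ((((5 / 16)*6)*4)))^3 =264327890159 / 4655875140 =56.77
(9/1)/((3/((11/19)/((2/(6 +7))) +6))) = 1113/38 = 29.29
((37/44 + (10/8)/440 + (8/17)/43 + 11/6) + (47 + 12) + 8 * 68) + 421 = 1026.69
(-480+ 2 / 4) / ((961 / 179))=-171661 / 1922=-89.31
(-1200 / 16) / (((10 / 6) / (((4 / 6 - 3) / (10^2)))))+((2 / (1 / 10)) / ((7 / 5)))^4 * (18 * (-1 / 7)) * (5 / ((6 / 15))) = -449999647053 / 336140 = -1338726.86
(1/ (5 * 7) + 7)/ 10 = 123/ 175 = 0.70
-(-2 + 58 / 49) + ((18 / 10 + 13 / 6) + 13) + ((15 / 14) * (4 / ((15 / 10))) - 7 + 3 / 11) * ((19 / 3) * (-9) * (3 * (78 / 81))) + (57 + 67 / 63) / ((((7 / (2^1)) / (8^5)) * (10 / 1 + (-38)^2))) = 36287192611 / 35266770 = 1028.93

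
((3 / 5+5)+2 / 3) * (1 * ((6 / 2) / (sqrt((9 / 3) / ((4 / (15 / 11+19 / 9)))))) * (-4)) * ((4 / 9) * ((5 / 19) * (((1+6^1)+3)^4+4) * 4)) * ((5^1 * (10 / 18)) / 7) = -752300800 * sqrt(2838) / 463239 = -86515.24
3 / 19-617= -11720 / 19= -616.84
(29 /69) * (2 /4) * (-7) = -1.47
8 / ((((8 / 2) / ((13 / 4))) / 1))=13 / 2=6.50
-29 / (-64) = 29 / 64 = 0.45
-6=-6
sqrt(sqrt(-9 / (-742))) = sqrt(3) * 742^(3 / 4) / 742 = 0.33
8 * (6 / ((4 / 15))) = 180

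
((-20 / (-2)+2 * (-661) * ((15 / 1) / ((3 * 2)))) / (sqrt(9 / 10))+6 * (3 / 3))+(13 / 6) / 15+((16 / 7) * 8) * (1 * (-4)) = -3295 * sqrt(10) / 3- 42209 / 630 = -3540.23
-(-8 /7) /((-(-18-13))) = 8 /217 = 0.04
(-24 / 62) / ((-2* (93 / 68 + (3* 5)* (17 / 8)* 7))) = 272 / 315487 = 0.00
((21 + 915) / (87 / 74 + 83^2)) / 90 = 296 / 196105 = 0.00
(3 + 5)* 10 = 80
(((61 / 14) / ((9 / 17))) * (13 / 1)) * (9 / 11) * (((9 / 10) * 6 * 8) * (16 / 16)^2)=1455948 / 385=3781.68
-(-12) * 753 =9036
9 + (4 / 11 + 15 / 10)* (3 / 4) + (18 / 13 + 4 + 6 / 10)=16.38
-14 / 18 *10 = -70 / 9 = -7.78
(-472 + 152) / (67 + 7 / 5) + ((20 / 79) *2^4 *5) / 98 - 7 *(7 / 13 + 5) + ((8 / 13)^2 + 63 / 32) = -146389536829 / 3579776928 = -40.89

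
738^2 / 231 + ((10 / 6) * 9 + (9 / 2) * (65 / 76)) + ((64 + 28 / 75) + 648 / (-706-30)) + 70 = 50677570751 / 20189400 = 2510.11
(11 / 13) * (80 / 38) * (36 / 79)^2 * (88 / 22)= 2280960 / 1541527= 1.48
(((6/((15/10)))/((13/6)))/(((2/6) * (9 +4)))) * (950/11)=68400/1859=36.79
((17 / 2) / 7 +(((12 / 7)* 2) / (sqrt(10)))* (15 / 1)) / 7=17 / 98 +36* sqrt(10) / 49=2.50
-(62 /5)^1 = -12.40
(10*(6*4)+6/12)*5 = 2405/2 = 1202.50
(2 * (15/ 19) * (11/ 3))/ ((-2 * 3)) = -55/ 57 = -0.96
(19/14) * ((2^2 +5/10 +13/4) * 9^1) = 5301/56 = 94.66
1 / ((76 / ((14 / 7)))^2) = 1 / 1444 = 0.00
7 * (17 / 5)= 119 / 5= 23.80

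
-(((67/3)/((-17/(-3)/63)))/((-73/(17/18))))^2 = -219961/21316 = -10.32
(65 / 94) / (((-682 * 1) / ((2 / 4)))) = -65 / 128216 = -0.00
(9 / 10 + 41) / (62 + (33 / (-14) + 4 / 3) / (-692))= 6088908 / 9010055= 0.68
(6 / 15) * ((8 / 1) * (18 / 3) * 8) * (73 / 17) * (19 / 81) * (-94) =-33376768 / 2295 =-14543.25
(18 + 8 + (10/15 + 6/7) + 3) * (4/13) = 2564/273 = 9.39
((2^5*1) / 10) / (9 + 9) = 8 / 45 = 0.18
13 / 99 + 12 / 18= 79 / 99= 0.80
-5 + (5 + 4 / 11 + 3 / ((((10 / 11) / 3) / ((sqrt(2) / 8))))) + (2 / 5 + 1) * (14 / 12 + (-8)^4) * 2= 11474.18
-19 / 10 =-1.90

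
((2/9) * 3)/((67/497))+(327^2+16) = 21496939/201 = 106949.95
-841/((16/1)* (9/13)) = -10933/144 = -75.92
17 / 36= 0.47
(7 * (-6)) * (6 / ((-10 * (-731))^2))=-63 / 13359025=-0.00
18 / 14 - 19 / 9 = -52 / 63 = -0.83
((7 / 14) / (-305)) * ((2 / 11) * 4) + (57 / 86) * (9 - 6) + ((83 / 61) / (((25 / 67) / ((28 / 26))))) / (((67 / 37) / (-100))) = -805992787 / 3750890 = -214.88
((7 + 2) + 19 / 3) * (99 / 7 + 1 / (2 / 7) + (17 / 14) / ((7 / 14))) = 6463 / 21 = 307.76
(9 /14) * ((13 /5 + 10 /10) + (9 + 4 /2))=657 /70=9.39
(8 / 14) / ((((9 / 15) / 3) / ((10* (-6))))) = -1200 / 7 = -171.43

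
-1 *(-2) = 2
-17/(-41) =17/41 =0.41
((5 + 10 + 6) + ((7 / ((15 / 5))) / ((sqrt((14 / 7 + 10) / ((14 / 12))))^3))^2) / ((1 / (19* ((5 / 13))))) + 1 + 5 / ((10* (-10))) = 33723755101 / 218350080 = 154.45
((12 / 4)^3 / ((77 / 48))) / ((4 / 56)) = 2592 / 11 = 235.64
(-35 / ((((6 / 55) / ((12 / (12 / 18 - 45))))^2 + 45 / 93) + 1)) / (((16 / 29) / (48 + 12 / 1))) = -12849519375 / 5557759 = -2312.00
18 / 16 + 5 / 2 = 29 / 8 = 3.62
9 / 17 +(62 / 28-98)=-22671 / 238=-95.26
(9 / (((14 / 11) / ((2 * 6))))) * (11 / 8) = 3267 / 28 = 116.68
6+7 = 13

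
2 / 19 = 0.11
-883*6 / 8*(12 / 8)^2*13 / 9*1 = -34437 / 16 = -2152.31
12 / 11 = 1.09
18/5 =3.60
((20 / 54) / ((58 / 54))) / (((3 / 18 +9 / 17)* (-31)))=-1020 / 63829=-0.02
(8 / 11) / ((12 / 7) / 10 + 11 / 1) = 280 / 4301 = 0.07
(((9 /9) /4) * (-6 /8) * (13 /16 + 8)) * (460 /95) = -9729 /1216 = -8.00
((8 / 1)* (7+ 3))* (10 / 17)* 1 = 800 / 17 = 47.06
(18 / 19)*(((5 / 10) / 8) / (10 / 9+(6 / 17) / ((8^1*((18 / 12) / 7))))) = 1377 / 30628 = 0.04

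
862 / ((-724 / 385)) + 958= 180861 / 362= 499.62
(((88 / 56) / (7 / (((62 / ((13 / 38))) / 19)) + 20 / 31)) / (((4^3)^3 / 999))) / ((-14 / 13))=-492063 / 122028032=-0.00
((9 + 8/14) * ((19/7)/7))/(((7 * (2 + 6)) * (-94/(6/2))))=-0.00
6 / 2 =3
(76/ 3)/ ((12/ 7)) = 133/ 9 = 14.78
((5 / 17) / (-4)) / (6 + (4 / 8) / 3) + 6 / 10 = 3699 / 6290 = 0.59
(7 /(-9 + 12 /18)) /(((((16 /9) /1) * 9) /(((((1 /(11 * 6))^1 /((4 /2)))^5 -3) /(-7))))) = -24044785459 /1068657131520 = -0.02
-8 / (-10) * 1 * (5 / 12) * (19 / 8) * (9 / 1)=7.12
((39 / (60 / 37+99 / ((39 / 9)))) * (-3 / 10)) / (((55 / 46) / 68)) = -27.20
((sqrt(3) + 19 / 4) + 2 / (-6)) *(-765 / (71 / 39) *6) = -1581255 / 142 - 179010 *sqrt(3) / 71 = -15502.56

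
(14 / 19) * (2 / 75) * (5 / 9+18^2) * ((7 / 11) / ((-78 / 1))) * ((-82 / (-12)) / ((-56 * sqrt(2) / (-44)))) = -838327 * sqrt(2) / 6002100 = -0.20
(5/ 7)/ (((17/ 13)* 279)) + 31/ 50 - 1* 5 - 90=-156672269/ 1660050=-94.38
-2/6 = -0.33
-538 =-538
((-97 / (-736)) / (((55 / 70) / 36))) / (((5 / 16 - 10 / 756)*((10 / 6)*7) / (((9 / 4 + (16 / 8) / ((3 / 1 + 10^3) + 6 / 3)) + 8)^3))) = 1283323732344594801 / 688642002950000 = 1863.56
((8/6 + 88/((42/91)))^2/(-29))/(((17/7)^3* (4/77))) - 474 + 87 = -298542375/142477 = -2095.37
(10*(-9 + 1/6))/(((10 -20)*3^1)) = 53/18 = 2.94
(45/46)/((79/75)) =0.93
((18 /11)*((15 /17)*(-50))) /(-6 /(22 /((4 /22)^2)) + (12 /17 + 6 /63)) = -17151750 /188191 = -91.14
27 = 27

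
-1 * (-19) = 19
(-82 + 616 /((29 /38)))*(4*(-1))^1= -84120 /29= -2900.69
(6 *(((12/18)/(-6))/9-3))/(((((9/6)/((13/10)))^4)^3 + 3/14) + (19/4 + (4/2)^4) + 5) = -318345035113580384/555406344314492049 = -0.57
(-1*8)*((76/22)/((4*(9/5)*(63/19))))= -7220/6237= -1.16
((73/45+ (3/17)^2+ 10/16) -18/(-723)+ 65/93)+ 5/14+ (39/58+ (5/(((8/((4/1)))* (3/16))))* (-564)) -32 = -1190981959414427/157788416520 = -7547.97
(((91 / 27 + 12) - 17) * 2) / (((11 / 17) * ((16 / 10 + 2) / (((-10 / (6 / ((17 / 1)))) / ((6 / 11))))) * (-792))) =-7225 / 78732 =-0.09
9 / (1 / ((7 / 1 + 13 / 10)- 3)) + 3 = 507 / 10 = 50.70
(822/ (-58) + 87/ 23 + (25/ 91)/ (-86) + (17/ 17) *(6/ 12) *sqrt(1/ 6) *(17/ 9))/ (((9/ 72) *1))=-217003420/ 2609971 + 34 *sqrt(6)/ 27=-80.06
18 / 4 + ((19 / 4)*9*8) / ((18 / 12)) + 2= 469 / 2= 234.50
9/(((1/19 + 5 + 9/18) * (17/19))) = 6498/3587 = 1.81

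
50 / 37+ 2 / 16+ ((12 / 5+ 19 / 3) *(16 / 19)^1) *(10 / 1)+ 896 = 16383053 / 16872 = 971.02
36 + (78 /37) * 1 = 1410 /37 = 38.11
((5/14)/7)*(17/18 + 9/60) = 197/3528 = 0.06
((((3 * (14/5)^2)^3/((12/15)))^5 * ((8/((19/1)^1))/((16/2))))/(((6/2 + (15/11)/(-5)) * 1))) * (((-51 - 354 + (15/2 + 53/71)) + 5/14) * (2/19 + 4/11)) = -155891625808424894983260098283776240205692928/38193166255950927734375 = -4081662797049071956476.88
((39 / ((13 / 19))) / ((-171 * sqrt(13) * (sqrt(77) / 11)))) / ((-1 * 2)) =sqrt(1001) / 546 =0.06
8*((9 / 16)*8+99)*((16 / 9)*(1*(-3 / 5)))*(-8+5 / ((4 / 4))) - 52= 12988 / 5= 2597.60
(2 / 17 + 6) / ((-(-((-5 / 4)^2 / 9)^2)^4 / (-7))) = 134595740475586510848 / 2593994140625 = 51887449.69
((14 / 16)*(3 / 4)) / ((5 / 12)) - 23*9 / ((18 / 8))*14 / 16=-3157 / 40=-78.92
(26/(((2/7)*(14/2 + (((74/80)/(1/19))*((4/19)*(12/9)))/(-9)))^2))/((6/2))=297675/116714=2.55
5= 5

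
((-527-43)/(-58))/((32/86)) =12255/464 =26.41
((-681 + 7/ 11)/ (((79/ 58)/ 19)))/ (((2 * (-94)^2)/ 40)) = -41236840/ 1919621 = -21.48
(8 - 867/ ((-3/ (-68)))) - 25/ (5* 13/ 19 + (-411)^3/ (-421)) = -19644.00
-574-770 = -1344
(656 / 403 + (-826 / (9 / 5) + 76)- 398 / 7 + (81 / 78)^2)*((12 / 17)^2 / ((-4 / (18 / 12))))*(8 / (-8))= -1730976693 / 21196994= -81.66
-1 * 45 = -45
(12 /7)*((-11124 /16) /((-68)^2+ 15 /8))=-66744 /259049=-0.26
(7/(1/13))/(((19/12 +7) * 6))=182/103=1.77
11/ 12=0.92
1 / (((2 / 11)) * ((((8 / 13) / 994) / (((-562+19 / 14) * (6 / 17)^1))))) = -239072691 / 136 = -1757887.43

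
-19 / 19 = -1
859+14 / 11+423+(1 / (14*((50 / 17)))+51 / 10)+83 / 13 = 129607641 / 100100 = 1294.78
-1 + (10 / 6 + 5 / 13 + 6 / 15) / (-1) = -673 / 195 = -3.45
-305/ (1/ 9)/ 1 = -2745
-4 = -4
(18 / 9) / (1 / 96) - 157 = 35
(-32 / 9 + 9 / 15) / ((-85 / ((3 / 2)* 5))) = 133 / 510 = 0.26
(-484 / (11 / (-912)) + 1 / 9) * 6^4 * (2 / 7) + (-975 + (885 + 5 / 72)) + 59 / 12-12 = 7488819713 / 504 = 14858769.27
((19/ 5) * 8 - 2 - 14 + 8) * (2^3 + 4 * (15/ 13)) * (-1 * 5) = -18368/ 13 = -1412.92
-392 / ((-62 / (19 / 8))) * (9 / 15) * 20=5586 / 31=180.19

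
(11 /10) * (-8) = -44 /5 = -8.80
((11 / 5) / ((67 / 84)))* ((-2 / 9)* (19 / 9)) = -11704 / 9045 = -1.29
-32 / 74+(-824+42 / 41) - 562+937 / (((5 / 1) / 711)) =1000127699 / 7585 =131855.99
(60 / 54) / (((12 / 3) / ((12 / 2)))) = 5 / 3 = 1.67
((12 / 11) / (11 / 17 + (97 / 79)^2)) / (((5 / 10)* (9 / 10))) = 2121940 / 1885983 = 1.13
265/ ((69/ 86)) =22790/ 69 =330.29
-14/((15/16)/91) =-20384/15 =-1358.93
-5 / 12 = -0.42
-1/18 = -0.06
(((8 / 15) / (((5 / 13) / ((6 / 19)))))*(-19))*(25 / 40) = -5.20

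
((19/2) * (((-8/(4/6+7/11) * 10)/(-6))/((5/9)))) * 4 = 30096/43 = 699.91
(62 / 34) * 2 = 62 / 17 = 3.65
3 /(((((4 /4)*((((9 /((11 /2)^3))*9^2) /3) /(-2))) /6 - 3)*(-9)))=1331 /12465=0.11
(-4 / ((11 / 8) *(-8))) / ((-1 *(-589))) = 4 / 6479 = 0.00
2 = 2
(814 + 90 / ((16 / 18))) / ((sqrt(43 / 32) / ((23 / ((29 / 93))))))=7830879 * sqrt(86) / 1247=58236.23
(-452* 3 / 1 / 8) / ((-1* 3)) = 113 / 2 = 56.50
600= 600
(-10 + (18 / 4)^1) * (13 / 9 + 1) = -121 / 9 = -13.44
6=6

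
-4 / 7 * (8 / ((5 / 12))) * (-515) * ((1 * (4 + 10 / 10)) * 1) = 197760 / 7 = 28251.43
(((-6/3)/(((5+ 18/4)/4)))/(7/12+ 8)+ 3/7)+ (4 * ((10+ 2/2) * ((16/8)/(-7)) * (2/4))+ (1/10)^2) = -8144401/1369900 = -5.95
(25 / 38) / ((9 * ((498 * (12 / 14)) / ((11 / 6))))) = 1925 / 6131376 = 0.00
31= 31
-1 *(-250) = 250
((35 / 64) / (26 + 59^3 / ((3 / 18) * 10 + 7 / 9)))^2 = 148225 / 3500787849511936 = 0.00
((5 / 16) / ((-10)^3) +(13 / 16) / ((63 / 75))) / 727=64979 / 48854400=0.00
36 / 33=12 / 11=1.09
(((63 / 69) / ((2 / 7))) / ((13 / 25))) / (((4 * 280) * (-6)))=-0.00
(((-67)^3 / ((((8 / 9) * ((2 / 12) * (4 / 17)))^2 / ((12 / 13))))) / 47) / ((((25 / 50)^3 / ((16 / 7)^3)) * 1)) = -97328716190208 / 209573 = -464414386.35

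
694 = 694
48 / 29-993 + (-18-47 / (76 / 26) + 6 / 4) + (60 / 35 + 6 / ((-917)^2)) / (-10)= -474493866101 / 463329839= -1024.10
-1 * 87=-87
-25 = -25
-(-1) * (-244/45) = -5.42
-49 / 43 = -1.14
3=3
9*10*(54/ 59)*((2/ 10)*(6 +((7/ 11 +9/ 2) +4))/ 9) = 17982/ 649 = 27.71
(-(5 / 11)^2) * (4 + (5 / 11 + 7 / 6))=-1.16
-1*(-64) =64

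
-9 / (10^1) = -9 / 10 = -0.90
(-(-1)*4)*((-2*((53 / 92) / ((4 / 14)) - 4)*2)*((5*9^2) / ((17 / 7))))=2069550 / 391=5292.97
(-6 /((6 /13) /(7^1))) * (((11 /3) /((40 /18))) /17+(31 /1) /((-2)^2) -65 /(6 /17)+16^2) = -3697967 /510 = -7250.92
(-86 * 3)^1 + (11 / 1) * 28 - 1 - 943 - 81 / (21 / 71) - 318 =-10401 / 7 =-1485.86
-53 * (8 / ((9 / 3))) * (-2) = 848 / 3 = 282.67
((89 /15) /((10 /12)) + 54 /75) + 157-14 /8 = 16309 /100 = 163.09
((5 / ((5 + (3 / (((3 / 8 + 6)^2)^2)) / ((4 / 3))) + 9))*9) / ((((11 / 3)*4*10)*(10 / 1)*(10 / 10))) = 20295603 / 9261709600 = 0.00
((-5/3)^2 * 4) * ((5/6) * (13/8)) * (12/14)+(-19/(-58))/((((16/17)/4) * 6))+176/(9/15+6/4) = 2833703/29232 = 96.94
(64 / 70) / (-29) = -32 / 1015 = -0.03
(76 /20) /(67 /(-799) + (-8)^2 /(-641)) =-9731021 /470415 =-20.69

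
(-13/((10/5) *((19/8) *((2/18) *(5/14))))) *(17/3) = -37128/95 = -390.82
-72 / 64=-9 / 8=-1.12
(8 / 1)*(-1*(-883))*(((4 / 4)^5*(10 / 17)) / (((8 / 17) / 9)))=79470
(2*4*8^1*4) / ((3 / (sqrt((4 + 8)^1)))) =512*sqrt(3) / 3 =295.60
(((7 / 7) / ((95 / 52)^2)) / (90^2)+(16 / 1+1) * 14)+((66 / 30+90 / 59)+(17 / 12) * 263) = 2649543008411 / 4313047500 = 614.31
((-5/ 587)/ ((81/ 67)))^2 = 112225/ 2260717209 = 0.00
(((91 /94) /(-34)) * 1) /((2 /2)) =-91 /3196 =-0.03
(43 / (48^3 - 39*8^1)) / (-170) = -43 / 18747600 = -0.00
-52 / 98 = -26 / 49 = -0.53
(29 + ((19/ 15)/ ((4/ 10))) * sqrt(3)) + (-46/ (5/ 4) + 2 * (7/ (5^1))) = -5 + 19 * sqrt(3)/ 6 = 0.48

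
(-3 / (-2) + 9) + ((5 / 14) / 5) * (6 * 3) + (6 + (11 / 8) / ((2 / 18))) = 1689 / 56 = 30.16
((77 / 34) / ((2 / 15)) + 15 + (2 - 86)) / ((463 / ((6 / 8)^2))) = -31833 / 503744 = -0.06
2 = 2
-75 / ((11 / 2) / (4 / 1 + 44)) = -7200 / 11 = -654.55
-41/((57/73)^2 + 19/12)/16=-655467/560956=-1.17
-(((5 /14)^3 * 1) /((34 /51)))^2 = -140625 /30118144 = -0.00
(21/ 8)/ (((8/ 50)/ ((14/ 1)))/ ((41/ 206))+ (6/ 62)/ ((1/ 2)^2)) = 5.91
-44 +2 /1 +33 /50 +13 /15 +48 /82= -39.89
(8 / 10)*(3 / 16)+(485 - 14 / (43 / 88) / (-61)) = 25475609 / 52460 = 485.62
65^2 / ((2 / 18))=38025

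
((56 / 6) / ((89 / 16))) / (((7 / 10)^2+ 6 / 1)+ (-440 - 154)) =-6400 / 2240931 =-0.00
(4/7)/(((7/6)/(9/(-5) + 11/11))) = -96/245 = -0.39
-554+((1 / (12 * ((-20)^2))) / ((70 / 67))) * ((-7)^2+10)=-186140047 / 336000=-553.99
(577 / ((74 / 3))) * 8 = 6924 / 37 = 187.14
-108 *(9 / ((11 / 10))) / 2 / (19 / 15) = -72900 / 209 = -348.80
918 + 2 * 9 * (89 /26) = 979.62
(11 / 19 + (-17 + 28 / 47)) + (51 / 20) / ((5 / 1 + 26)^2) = -271571497 / 17163460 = -15.82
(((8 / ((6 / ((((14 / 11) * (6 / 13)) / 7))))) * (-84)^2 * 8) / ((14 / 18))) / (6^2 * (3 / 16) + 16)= 663552 / 1859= 356.94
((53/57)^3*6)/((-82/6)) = -297754/843657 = -0.35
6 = 6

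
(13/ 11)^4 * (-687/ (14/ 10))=-98107035/ 102487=-957.26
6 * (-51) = -306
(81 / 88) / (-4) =-81 / 352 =-0.23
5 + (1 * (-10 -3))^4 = 28566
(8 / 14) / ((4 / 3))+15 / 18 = 53 / 42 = 1.26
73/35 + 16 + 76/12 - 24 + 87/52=11423/5460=2.09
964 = 964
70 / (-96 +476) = 7 / 38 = 0.18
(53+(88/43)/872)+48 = 101.00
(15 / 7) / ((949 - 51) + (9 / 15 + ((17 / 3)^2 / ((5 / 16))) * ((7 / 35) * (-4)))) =3375 / 1285823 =0.00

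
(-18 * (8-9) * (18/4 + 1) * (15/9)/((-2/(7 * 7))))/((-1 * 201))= 2695/134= 20.11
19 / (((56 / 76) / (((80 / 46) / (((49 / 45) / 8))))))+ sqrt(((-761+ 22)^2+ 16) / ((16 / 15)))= 2599200 / 7889+ sqrt(8192055) / 4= 1045.02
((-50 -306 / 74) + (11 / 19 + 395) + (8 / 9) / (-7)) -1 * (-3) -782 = -19384550 / 44289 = -437.68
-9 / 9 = -1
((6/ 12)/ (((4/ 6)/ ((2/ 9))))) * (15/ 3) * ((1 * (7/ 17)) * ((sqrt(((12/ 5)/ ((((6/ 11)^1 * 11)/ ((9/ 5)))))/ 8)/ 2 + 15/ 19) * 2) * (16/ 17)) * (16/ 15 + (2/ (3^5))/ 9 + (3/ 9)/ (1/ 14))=12289984/ 3532005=3.48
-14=-14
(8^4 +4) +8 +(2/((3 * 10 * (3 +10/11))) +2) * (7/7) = 2650961/645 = 4110.02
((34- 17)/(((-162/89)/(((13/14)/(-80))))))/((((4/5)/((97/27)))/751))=1432827643/3919104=365.60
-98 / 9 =-10.89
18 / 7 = 2.57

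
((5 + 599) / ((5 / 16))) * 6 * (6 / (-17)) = -347904 / 85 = -4092.99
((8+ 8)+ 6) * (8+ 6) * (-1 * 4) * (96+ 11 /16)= -119119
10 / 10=1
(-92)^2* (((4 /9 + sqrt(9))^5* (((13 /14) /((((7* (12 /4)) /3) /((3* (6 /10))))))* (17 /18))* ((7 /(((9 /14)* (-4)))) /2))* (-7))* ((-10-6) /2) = -187432303198504 /2657205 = -70537389.17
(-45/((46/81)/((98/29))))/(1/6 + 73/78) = -242.86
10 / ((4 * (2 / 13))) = 65 / 4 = 16.25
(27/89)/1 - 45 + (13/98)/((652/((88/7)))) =-222393275/4975901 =-44.69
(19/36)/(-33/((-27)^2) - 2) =-513/1988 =-0.26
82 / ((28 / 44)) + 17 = 145.86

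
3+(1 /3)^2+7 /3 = 49 /9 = 5.44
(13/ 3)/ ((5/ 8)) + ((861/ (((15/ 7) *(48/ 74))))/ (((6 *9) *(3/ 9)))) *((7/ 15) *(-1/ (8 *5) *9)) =478069/ 144000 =3.32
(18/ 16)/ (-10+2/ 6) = -27/ 232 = -0.12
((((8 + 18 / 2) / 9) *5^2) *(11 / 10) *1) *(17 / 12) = 15895 / 216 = 73.59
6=6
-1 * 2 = -2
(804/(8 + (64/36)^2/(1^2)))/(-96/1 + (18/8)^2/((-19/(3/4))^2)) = -250770816/334148797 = -0.75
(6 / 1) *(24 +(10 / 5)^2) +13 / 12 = 2029 / 12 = 169.08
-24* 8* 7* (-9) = 12096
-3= -3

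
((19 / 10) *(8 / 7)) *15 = 228 / 7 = 32.57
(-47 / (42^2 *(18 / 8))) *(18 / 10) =-47 / 2205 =-0.02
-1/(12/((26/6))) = -0.36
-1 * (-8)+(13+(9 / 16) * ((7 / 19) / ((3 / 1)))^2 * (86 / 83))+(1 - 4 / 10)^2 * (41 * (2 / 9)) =145553003 / 5992600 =24.29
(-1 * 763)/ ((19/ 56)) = -42728/ 19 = -2248.84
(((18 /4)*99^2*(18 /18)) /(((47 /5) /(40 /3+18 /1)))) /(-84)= -49005 /28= -1750.18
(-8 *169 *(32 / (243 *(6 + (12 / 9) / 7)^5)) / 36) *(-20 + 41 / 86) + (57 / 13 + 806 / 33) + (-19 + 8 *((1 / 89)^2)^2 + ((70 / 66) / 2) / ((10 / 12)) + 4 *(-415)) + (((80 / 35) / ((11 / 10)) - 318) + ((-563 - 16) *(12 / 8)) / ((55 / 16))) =-28472590763383437464054 / 12836357246597259375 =-2218.12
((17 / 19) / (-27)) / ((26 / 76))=-34 / 351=-0.10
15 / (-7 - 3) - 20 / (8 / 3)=-9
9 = 9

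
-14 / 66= -7 / 33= -0.21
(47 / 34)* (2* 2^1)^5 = 24064 / 17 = 1415.53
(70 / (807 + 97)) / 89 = 35 / 40228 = 0.00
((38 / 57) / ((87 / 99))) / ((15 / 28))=616 / 435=1.42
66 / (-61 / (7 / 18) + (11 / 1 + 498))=462 / 2465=0.19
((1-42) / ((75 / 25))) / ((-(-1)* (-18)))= 41 / 54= 0.76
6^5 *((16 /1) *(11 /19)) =1368576 /19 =72030.32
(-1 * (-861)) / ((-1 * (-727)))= 861 / 727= 1.18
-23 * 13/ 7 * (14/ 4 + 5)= -5083/ 14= -363.07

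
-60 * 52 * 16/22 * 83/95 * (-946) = 35632896/19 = 1875415.58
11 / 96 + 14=1355 / 96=14.11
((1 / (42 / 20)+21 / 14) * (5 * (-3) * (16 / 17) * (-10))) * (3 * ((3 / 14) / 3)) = 49800 / 833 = 59.78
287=287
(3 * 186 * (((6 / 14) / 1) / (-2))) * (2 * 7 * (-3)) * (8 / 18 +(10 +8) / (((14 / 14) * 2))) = 47430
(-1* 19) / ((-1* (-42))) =-19 / 42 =-0.45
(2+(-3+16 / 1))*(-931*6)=-83790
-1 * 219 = -219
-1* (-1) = 1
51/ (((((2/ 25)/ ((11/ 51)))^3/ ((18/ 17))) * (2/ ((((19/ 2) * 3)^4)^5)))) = 2725807580268232833840507669225159083296875/ 41213231104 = 66139138020742961882392570000000.00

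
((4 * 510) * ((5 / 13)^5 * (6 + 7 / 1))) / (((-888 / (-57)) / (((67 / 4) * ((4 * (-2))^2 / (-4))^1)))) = -4057687500 / 1056757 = -3839.75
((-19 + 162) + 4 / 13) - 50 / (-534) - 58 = 296428 / 3471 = 85.40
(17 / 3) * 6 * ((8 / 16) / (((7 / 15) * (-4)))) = -255 / 28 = -9.11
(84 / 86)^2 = 1764 / 1849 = 0.95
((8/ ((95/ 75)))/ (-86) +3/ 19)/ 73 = 69/ 59641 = 0.00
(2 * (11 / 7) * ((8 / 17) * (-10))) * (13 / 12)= -5720 / 357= -16.02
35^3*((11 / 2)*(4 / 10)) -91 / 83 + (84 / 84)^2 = 7828967 / 83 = 94324.90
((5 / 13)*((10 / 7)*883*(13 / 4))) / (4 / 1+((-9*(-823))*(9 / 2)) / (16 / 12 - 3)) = -110375 / 1399643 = -0.08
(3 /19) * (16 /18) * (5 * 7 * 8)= 2240 /57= 39.30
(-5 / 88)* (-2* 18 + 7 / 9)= 1585 / 792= 2.00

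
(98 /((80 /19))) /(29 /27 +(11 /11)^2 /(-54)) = 441 /20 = 22.05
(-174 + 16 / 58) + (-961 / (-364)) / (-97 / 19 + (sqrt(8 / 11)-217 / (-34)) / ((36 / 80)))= -4470574186211045 / 25778877026812-3007805070* sqrt(22) / 222231698507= -173.48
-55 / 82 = -0.67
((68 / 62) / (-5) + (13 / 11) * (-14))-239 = -436079 / 1705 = -255.76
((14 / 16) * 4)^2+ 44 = 225 / 4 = 56.25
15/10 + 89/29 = 265/58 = 4.57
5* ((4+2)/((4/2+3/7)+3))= 105/19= 5.53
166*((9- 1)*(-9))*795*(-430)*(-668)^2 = 1823178092428800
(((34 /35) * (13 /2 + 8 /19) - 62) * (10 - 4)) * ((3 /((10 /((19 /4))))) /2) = -330831 /1400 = -236.31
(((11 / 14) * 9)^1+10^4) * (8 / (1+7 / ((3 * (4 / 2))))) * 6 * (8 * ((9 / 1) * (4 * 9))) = 52291671552 / 91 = 574633753.32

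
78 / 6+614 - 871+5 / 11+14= -2525 / 11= -229.55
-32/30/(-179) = 16/2685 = 0.01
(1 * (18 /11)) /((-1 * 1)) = -18 /11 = -1.64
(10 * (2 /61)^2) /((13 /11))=440 /48373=0.01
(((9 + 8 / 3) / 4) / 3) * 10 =175 / 18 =9.72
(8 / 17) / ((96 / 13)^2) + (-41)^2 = 32920873 / 19584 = 1681.01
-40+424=384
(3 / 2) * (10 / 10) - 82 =-161 / 2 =-80.50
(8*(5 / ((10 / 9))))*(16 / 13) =576 / 13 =44.31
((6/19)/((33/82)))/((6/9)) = 246/209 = 1.18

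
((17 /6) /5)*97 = 1649 /30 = 54.97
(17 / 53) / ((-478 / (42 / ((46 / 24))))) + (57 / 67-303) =-5898194232 / 19519847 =-302.16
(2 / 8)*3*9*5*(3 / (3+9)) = 135 / 16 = 8.44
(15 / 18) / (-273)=-0.00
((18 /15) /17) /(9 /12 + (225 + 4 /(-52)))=0.00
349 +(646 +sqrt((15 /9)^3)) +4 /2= 5 * sqrt(15) /9 +997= 999.15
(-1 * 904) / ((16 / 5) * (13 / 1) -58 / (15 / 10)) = -3390 / 11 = -308.18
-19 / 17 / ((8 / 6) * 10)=-57 / 680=-0.08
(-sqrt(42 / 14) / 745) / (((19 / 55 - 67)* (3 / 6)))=11* sqrt(3) / 273117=0.00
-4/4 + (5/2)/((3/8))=17/3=5.67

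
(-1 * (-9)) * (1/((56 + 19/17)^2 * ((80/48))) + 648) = 27493251363/4714205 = 5832.00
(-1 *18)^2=324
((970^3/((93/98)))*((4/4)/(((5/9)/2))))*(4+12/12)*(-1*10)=-5366517240000/31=-173113459354.84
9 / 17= 0.53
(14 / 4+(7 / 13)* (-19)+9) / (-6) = -59 / 156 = -0.38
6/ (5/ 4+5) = 24/ 25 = 0.96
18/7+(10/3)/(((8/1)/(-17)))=-379/84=-4.51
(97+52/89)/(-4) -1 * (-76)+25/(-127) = 2324217/45212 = 51.41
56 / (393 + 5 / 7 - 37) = 392 / 2497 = 0.16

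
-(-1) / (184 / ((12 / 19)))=3 / 874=0.00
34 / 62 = 0.55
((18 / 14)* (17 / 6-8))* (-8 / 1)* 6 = 2232 / 7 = 318.86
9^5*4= 236196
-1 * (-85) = 85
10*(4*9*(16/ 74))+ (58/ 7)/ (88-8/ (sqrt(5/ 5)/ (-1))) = 968753/ 12432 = 77.92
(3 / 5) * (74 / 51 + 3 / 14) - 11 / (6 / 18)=-38081 / 1190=-32.00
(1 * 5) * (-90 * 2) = -900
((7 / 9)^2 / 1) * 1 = 49 / 81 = 0.60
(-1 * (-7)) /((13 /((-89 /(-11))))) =623 /143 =4.36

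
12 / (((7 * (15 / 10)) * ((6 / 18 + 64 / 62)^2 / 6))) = 415152 / 112903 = 3.68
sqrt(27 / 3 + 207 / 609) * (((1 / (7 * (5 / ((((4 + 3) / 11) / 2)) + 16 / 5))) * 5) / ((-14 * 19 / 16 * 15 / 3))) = -40 * sqrt(96222) / 8936669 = -0.00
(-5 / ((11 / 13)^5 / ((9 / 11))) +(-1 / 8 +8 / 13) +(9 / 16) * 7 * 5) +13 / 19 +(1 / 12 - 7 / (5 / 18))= -13.69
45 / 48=15 / 16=0.94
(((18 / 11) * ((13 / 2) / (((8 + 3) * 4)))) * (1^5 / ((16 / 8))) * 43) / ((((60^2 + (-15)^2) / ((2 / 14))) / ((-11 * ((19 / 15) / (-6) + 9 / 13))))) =-24209 / 23562000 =-0.00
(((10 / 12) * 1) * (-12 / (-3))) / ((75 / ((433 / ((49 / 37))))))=32042 / 2205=14.53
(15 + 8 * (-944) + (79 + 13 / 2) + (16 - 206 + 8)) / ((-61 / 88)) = 671748 / 61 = 11012.26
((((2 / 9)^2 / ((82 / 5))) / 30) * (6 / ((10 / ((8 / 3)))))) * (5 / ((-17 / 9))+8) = 728 / 846855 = 0.00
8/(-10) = -4/5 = -0.80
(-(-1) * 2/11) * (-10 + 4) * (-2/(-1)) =-24/11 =-2.18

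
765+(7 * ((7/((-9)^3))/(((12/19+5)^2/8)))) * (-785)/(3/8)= 20043502055/25038963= 800.49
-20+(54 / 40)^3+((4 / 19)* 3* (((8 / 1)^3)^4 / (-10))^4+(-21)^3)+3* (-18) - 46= 1070435769529469910793714477087121345159369853 / 760000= 1408468117801934093149624000000000000000.00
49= 49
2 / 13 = 0.15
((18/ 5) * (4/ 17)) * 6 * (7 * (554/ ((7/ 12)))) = 2871936/ 85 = 33787.48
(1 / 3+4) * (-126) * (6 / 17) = -3276 / 17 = -192.71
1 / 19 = 0.05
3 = 3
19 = 19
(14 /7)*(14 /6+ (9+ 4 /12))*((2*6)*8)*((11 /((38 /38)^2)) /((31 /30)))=739200 /31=23845.16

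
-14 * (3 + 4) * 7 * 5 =-3430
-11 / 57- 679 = -38714 / 57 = -679.19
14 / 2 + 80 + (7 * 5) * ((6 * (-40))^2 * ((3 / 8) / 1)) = 756087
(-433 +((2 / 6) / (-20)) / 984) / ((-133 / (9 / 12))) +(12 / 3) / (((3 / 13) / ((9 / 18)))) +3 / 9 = 119792161 / 10469760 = 11.44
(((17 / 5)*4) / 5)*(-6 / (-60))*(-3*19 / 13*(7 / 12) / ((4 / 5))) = -2261 / 2600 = -0.87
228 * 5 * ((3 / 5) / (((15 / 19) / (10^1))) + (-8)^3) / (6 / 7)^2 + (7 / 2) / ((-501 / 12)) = -392113036 / 501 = -782660.75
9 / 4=2.25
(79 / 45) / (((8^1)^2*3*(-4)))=-79 / 34560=-0.00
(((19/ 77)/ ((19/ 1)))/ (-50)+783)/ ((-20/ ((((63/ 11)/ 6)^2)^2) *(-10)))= 83753214867/ 25768160000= 3.25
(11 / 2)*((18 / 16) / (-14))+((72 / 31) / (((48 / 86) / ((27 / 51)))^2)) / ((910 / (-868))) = -10246779 / 4207840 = -2.44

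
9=9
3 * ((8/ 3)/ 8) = 1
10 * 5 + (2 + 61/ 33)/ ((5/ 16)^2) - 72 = 14362/ 825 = 17.41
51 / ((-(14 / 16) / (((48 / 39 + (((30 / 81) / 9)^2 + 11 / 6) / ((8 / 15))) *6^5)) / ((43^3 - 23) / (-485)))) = 413479940592064 / 1191645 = 346982482.70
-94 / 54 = -1.74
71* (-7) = -497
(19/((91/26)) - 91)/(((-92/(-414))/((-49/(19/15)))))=566055/38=14896.18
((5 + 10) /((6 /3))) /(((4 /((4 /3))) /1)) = 5 /2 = 2.50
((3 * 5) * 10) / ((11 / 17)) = 2550 / 11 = 231.82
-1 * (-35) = 35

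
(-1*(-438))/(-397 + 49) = -73/58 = -1.26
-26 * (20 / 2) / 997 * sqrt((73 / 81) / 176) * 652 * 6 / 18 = -42380 * sqrt(803) / 296109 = -4.06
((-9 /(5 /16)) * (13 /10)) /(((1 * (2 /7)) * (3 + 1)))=-819 /25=-32.76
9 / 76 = 0.12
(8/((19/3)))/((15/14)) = 112/95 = 1.18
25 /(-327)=-25 /327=-0.08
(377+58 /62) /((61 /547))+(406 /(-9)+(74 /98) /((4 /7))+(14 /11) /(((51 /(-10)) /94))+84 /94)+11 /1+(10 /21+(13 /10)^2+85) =89545613970007 /26176498425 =3420.84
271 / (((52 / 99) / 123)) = 3299967 / 52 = 63460.90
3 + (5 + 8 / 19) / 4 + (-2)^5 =-2101 / 76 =-27.64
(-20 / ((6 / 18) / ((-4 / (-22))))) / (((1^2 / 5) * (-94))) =0.58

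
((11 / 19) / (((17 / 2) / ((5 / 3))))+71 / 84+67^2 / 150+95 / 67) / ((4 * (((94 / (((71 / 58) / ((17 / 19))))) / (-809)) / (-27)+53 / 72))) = 758915375069511 / 69470619067150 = 10.92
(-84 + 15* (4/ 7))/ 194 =-264/ 679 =-0.39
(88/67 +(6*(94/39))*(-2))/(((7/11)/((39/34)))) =-396792/7973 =-49.77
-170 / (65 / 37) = -1258 / 13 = -96.77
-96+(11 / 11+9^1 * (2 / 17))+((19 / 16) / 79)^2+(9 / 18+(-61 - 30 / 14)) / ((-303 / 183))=-1077409148373 / 19202708224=-56.11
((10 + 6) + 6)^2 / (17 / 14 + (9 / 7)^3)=332024 / 2291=144.93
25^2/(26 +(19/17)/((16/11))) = 170000/7281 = 23.35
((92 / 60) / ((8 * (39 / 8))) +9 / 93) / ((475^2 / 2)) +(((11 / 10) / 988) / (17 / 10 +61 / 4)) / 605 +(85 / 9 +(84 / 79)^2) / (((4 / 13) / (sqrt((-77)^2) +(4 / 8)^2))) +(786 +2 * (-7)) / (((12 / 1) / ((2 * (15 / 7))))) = 801451723473818472907 / 273466895728950000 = 2930.71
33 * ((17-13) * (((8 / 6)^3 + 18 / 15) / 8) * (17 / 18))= 45067 / 810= 55.64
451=451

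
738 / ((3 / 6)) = 1476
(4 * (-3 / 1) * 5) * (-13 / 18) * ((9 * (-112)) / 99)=-14560 / 33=-441.21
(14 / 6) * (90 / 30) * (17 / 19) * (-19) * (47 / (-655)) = 5593 / 655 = 8.54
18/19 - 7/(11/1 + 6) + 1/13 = 2572/4199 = 0.61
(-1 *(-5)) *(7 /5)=7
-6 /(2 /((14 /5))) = -42 /5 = -8.40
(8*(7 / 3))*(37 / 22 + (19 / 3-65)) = -105308 / 99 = -1063.72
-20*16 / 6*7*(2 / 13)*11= -24640 / 39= -631.79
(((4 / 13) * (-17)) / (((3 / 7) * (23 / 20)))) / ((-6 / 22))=104720 / 2691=38.91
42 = 42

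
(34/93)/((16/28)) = 119/186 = 0.64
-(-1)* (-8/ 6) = -4/ 3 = -1.33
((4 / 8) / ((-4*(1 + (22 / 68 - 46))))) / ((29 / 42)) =51 / 12586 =0.00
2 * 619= 1238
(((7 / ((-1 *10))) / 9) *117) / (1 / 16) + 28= -588 / 5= -117.60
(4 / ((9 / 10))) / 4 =10 / 9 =1.11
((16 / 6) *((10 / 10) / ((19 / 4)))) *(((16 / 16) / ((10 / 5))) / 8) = 2 / 57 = 0.04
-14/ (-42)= 1/ 3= 0.33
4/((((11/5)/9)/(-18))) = -3240/11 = -294.55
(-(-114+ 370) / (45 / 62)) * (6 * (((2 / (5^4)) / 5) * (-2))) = 2.71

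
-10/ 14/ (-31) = 5/ 217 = 0.02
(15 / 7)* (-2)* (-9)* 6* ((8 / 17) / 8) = 1620 / 119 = 13.61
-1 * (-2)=2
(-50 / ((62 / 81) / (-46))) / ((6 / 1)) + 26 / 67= 1040981 / 2077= 501.19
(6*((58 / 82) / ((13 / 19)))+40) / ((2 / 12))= 147756 / 533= 277.22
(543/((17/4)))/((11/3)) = 6516/187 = 34.84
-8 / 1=-8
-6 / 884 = -3 / 442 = -0.01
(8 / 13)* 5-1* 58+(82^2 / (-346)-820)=-2011408 / 2249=-894.36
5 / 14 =0.36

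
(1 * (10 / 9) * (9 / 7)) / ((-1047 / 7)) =-10 / 1047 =-0.01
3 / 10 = 0.30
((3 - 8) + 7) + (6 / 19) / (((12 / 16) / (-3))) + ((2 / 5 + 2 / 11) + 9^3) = 763183 / 1045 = 730.32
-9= -9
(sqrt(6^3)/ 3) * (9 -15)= -12 * sqrt(6)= -29.39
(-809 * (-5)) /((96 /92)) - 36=92171 /24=3840.46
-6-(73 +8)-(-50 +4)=-41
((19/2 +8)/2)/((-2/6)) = -105/4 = -26.25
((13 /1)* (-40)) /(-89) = 520 /89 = 5.84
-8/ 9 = -0.89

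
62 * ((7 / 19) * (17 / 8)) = 3689 / 76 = 48.54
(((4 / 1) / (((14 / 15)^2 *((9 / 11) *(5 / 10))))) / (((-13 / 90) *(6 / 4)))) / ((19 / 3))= -99000 / 12103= -8.18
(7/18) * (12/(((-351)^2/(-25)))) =-350/369603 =-0.00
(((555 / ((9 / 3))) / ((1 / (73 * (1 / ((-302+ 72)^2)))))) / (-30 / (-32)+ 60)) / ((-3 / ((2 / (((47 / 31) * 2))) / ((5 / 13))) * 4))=-83731 / 139854375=-0.00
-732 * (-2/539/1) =2.72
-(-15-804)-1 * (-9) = 828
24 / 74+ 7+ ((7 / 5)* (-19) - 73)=-17071 / 185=-92.28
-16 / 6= -8 / 3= -2.67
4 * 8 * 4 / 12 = 32 / 3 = 10.67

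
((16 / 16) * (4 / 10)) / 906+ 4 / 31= 9091 / 70215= 0.13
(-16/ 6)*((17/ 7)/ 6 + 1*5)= -908/ 63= -14.41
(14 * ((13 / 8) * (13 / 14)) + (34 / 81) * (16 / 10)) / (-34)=-70621 / 110160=-0.64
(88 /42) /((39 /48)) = 704 /273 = 2.58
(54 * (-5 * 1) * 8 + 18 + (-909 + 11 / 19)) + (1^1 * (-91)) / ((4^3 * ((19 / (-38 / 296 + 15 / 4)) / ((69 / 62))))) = -4255001557 / 1394752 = -3050.72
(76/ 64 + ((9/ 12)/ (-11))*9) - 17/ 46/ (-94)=109929/ 190256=0.58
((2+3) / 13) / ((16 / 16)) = 5 / 13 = 0.38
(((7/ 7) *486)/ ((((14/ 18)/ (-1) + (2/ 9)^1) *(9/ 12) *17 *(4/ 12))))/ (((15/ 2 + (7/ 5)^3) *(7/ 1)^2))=-874800/ 2133313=-0.41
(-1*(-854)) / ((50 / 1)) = 427 / 25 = 17.08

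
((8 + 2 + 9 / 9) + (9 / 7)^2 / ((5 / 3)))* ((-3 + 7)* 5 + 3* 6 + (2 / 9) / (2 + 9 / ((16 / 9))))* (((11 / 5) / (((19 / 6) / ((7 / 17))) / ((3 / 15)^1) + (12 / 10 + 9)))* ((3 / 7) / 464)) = 2765477 / 145183570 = 0.02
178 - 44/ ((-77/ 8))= 1278/ 7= 182.57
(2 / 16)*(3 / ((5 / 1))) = 3 / 40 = 0.08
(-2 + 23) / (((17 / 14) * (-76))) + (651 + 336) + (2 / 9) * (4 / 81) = 464709863 / 470934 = 986.78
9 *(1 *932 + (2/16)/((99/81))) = 738225/88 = 8388.92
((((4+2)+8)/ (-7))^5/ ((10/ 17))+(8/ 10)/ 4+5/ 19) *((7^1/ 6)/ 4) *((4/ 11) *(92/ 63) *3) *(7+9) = -1257088/ 3135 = -400.99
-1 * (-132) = 132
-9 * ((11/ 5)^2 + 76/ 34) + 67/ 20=-102557/ 1700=-60.33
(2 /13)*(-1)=-2 /13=-0.15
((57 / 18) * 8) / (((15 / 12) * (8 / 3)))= 38 / 5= 7.60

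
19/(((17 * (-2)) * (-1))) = 19/34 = 0.56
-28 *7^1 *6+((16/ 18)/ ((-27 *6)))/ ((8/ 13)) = -1714621/ 1458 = -1176.01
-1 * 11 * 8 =-88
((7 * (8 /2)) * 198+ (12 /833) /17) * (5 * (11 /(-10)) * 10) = -4317972780 /14161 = -304920.05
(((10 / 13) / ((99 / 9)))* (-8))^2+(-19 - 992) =-20667539 / 20449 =-1010.69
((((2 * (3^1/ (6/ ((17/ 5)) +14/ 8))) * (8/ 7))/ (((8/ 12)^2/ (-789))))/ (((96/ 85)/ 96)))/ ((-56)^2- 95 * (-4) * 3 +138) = -246262680/ 3692311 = -66.70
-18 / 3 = -6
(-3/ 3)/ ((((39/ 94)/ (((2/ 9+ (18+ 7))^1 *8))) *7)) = -170704/ 2457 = -69.48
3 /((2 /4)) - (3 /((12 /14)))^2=-6.25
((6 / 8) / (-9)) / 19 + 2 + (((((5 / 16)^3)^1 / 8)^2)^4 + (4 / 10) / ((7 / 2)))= 5595052941257657138139261134811944703403 / 2651809851590907166443095085259287429120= 2.11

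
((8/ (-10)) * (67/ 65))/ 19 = -268/ 6175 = -0.04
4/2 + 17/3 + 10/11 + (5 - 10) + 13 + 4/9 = 1685/99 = 17.02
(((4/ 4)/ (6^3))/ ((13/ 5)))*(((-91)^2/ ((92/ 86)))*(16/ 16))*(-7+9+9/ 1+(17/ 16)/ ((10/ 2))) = 356083/ 2304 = 154.55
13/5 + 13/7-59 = -1909/35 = -54.54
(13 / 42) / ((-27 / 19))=-247 / 1134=-0.22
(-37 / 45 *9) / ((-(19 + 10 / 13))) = 481 / 1285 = 0.37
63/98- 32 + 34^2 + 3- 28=15395/14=1099.64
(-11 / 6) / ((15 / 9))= -1.10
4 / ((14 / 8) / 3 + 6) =48 / 79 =0.61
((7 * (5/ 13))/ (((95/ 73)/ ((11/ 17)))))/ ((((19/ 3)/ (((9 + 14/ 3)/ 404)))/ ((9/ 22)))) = 188559/ 64463048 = 0.00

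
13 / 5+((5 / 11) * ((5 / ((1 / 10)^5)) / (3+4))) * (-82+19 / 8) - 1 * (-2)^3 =-142186917 / 55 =-2585216.67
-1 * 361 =-361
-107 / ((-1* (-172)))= -107 / 172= -0.62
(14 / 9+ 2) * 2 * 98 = 6272 / 9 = 696.89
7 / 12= 0.58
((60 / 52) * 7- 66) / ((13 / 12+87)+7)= -9036 / 14833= -0.61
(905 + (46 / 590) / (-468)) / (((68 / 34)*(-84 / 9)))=-124944277 / 2577120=-48.48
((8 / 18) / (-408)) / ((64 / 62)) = -31 / 29376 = -0.00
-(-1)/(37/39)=39/37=1.05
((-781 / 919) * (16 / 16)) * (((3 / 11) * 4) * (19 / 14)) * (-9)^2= -655614 / 6433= -101.91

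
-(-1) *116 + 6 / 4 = 235 / 2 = 117.50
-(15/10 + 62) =-127/2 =-63.50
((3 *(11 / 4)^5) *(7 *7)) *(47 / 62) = 1112701359 / 63488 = 17526.17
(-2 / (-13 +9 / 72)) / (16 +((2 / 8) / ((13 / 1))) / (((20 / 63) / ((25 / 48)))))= 53248 / 5495359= 0.01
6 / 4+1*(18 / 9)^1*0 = 3 / 2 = 1.50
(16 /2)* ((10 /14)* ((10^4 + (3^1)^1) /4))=14290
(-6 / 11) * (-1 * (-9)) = -54 / 11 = -4.91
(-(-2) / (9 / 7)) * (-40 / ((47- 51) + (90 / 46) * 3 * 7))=-12880 / 7677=-1.68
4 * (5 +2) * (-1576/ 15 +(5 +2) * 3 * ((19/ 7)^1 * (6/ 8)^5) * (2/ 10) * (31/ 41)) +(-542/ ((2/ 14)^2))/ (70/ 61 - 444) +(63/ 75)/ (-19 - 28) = -1411579022065751/ 499737388800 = -2824.64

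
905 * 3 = 2715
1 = 1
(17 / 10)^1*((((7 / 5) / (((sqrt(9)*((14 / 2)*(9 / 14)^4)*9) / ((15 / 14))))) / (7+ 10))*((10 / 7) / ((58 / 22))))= 4312 / 1712421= 0.00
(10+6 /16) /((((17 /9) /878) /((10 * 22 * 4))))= 72145260 /17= 4243838.82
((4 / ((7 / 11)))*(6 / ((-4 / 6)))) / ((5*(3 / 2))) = -264 / 35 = -7.54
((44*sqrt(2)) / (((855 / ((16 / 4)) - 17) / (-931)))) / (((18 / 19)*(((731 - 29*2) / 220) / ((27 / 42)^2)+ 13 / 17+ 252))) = -1.19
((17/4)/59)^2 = 0.01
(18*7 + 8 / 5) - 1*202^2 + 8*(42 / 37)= -7523454 / 185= -40667.32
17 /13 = 1.31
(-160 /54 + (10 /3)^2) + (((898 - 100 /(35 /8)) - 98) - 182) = 114022 /189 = 603.29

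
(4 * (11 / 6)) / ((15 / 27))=66 / 5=13.20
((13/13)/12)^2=1/144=0.01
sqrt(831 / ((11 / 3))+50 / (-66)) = sqrt(245982) / 33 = 15.03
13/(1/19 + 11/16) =3952/225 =17.56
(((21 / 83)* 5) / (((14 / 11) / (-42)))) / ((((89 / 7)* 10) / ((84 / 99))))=-2058 / 7387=-0.28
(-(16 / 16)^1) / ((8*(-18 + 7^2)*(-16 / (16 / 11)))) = 1 / 2728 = 0.00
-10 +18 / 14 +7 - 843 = -5913 / 7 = -844.71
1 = 1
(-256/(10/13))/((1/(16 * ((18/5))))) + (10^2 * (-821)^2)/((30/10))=1683664804/75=22448864.05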